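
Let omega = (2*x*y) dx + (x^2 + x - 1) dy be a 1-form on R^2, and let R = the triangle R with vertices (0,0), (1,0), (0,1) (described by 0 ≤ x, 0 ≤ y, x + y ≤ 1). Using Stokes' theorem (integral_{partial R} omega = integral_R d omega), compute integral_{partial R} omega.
integral_(partial R) omega = 1/2

Stokes: integral_partial_R omega = integral_R d omega with d omega = (∂Q/∂x - ∂P/∂y) dx ∧ dy.
  ∂Q/∂x = 2*x + 1
  ∂P/∂y = 2*x
  integrand = ∂Q/∂x - ∂P/∂y = 1.
Integrating over R: integral_0^1 integral_0^{1-x} (1) dy dx = 1/2.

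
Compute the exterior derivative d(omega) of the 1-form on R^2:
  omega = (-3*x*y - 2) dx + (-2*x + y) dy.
d(omega) = (3*x - 2) dx ∧ dy

For a 1-form omega = sum_i f_i dx_i, the exterior derivative is
  d(omega) = sum_{i < j} (∂f_j/∂x_i - ∂f_i/∂x_j) dx_i ∧ dx_j.
  coefficient of dx ∧ dy: ∂f_2/∂x - ∂f_1/∂y = ∂(-2*x + y)/∂x - ∂(-3*x*y - 2)/∂y = 3*x - 2
Assembling: d(omega) = (3*x - 2) dx ∧ dy.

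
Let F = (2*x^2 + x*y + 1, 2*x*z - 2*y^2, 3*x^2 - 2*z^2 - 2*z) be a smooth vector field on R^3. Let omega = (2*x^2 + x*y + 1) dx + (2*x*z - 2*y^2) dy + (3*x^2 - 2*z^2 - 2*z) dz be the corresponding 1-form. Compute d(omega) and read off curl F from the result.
d(omega) = (-2*x) dy ∧ dz + (-6*x) dz ∧ dx + (-x + 2*z) dx ∧ dy; curl F = (-2*x, -6*x, -x + 2*z)

d omega = sum_{i<j} (∂f_j/∂x_i - ∂f_i/∂x_j) dx_i ∧ dx_j. Under the identification (dy ∧ dz, dz ∧ dx, dx ∧ dy) ↔ (e_x, e_y, e_z), the coefficients are exactly the components of curl F. Compute:
  ∂R/∂y - ∂Q/∂z = (0) - (2*x) = -2*x
  ∂P/∂z - ∂R/∂x = (0) - (6*x) = -6*x
  ∂Q/∂x - ∂P/∂y = (2*z) - (x) = -x + 2*z.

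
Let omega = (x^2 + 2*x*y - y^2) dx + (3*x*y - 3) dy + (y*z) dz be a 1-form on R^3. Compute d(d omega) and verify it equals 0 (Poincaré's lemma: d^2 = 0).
d(d omega) = 0

Step 1: d omega = sum_{i<j} (∂f_j/∂x_i - ∂f_i/∂x_j) dx_i ∧ dx_j:
  coeff of dx ∧ dy: -2*x + 5*y
  coeff of dx ∧ dz: 0
  coeff of dy ∧ dz: z
Step 2: Apply d again to each 2-form coefficient. The only possible 3-form in R^3 is dx ∧ dy ∧ dz, with coefficient
  ∂(coeff of dy∧dz)/∂x - ∂(coeff of dx∧dz)/∂y + ∂(coeff of dx∧dy)/∂z
  = ∂/∂x (z) - ∂/∂y (0) + ∂/∂z (-2*x + 5*y).
Each of these terms simplifies to sums of mixed partials that cancel in pairs. The result is 0 (by equality of mixed partials for smooth functions — Schwarz / Clairaut).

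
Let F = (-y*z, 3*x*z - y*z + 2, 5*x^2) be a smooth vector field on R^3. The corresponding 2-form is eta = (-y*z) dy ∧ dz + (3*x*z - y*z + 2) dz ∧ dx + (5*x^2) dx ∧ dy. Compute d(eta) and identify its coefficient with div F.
d(eta) = (-z) dx ∧ dy ∧ dz; div F = -z

For a 2-form in R^3 of the form above, applying d gives a 3-form with coefficient ∂P/∂x + ∂Q/∂y + ∂R/∂z:
  ∂P/∂x = 0
  ∂Q/∂y = -z
  ∂R/∂z = 0
Sum = -z, which is exactly div F.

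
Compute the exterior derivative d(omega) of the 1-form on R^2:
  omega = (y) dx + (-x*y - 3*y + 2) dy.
d(omega) = (-y - 1) dx ∧ dy

For a 1-form omega = sum_i f_i dx_i, the exterior derivative is
  d(omega) = sum_{i < j} (∂f_j/∂x_i - ∂f_i/∂x_j) dx_i ∧ dx_j.
  coefficient of dx ∧ dy: ∂f_2/∂x - ∂f_1/∂y = ∂(-x*y - 3*y + 2)/∂x - ∂(y)/∂y = -y - 1
Assembling: d(omega) = (-y - 1) dx ∧ dy.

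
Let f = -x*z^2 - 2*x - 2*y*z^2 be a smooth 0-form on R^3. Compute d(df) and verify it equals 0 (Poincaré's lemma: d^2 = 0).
d(df) = 0

Step 1: df = sum_i (∂f/∂x_i) dx_i = (-z^2 - 2) dx + (-2*z^2) dy + (2*z*(-x - 2*y)) dz.
Step 2: Apply d again. Using the 1-form formula, the coefficient of dx ∧ dy in d(df) is ∂^2 f/∂x ∂y - ∂^2 f/∂y ∂x = (0) - (0) = 0 (equality of mixed partials for smooth f).
Similarly for dx ∧ dz and dy ∧ dz — all coefficients vanish. So d(df) = 0.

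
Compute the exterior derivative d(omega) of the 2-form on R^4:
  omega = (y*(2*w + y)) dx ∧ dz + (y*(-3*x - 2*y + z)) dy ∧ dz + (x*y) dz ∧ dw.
d(omega) = (-2*w - 5*y) dx ∧ dy ∧ dz + (3*y) dx ∧ dz ∧ dw + (x) dy ∧ dz ∧ dw

For a 2-form omega = sum_{i<j} g_{ij} dx_i ∧ dx_j, the exterior derivative is
  d(omega) = sum_{i<j} d(g_{ij}) ∧ dx_i ∧ dx_j = sum_{i<j, k} (∂g_{ij}/∂x_k) dx_k ∧ dx_i ∧ dx_j.
Expand each term, using dx_k ∧ dx_i ∧ dx_j = sgn(permutation) dx_{(a)} ∧ dx_{(b)} ∧ dx_{(c)} with (a < b < c) sorted:
  d(y*(2*w + y)) includes (∂/∂y)(y*(2*w + y)) dy = (2*w + 2*y) dy, which multiplied by dx ∧ dz gives (-2*w - 2*y) dx ∧ dy ∧ dz
  d(y*(2*w + y)) includes (∂/∂w)(y*(2*w + y)) dw = (2*y) dw, which multiplied by dx ∧ dz gives (2*y) dx ∧ dz ∧ dw
  d(y*(-3*x - 2*y + z)) includes (∂/∂x)(y*(-3*x - 2*y + z)) dx = (-3*y) dx, which multiplied by dy ∧ dz gives (-3*y) dx ∧ dy ∧ dz
  d(x*y) includes (∂/∂x)(x*y) dx = (y) dx, which multiplied by dz ∧ dw gives (y) dx ∧ dz ∧ dw
  d(x*y) includes (∂/∂y)(x*y) dy = (x) dy, which multiplied by dz ∧ dw gives (x) dy ∧ dz ∧ dw
Collecting like 3-forms: d(omega) = (-2*w - 5*y) dx ∧ dy ∧ dz + (3*y) dx ∧ dz ∧ dw + (x) dy ∧ dz ∧ dw.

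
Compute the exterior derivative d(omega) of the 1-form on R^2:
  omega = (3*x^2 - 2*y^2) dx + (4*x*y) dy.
d(omega) = (8*y) dx ∧ dy

For a 1-form omega = sum_i f_i dx_i, the exterior derivative is
  d(omega) = sum_{i < j} (∂f_j/∂x_i - ∂f_i/∂x_j) dx_i ∧ dx_j.
  coefficient of dx ∧ dy: ∂f_2/∂x - ∂f_1/∂y = ∂(4*x*y)/∂x - ∂(3*x^2 - 2*y^2)/∂y = 8*y
Assembling: d(omega) = (8*y) dx ∧ dy.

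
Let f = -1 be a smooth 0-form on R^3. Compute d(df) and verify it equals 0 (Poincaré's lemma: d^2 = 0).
d(df) = 0

Step 1: df = sum_i (∂f/∂x_i) dx_i = (0) dx + (0) dy + (0) dz.
Step 2: Apply d again. Using the 1-form formula, the coefficient of dx ∧ dy in d(df) is ∂^2 f/∂x ∂y - ∂^2 f/∂y ∂x = (0) - (0) = 0 (equality of mixed partials for smooth f).
Similarly for dx ∧ dz and dy ∧ dz — all coefficients vanish. So d(df) = 0.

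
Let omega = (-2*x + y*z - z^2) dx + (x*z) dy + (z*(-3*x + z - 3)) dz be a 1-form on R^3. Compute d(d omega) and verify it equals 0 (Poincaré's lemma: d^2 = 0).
d(d omega) = 0

Step 1: d omega = sum_{i<j} (∂f_j/∂x_i - ∂f_i/∂x_j) dx_i ∧ dx_j:
  coeff of dx ∧ dy: 0
  coeff of dx ∧ dz: -y - z
  coeff of dy ∧ dz: -x
Step 2: Apply d again to each 2-form coefficient. The only possible 3-form in R^3 is dx ∧ dy ∧ dz, with coefficient
  ∂(coeff of dy∧dz)/∂x - ∂(coeff of dx∧dz)/∂y + ∂(coeff of dx∧dy)/∂z
  = ∂/∂x (-x) - ∂/∂y (-y - z) + ∂/∂z (0).
Each of these terms simplifies to sums of mixed partials that cancel in pairs. The result is 0 (by equality of mixed partials for smooth functions — Schwarz / Clairaut).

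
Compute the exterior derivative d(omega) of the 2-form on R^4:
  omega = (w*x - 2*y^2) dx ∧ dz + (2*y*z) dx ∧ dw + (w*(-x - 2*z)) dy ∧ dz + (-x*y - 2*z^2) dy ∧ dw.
d(omega) = (-w + 4*y) dx ∧ dy ∧ dz + (x - 2*y) dx ∧ dz ∧ dw + (-y - 2*z) dx ∧ dy ∧ dw + (-x + 2*z) dy ∧ dz ∧ dw

For a 2-form omega = sum_{i<j} g_{ij} dx_i ∧ dx_j, the exterior derivative is
  d(omega) = sum_{i<j} d(g_{ij}) ∧ dx_i ∧ dx_j = sum_{i<j, k} (∂g_{ij}/∂x_k) dx_k ∧ dx_i ∧ dx_j.
Expand each term, using dx_k ∧ dx_i ∧ dx_j = sgn(permutation) dx_{(a)} ∧ dx_{(b)} ∧ dx_{(c)} with (a < b < c) sorted:
  d(w*x - 2*y^2) includes (∂/∂y)(w*x - 2*y^2) dy = (-4*y) dy, which multiplied by dx ∧ dz gives (4*y) dx ∧ dy ∧ dz
  d(w*x - 2*y^2) includes (∂/∂w)(w*x - 2*y^2) dw = (x) dw, which multiplied by dx ∧ dz gives (x) dx ∧ dz ∧ dw
  d(2*y*z) includes (∂/∂y)(2*y*z) dy = (2*z) dy, which multiplied by dx ∧ dw gives (-2*z) dx ∧ dy ∧ dw
  d(2*y*z) includes (∂/∂z)(2*y*z) dz = (2*y) dz, which multiplied by dx ∧ dw gives (-2*y) dx ∧ dz ∧ dw
  d(w*(-x - 2*z)) includes (∂/∂x)(w*(-x - 2*z)) dx = (-w) dx, which multiplied by dy ∧ dz gives (-w) dx ∧ dy ∧ dz
  d(w*(-x - 2*z)) includes (∂/∂w)(w*(-x - 2*z)) dw = (-x - 2*z) dw, which multiplied by dy ∧ dz gives (-x - 2*z) dy ∧ dz ∧ dw
  d(-x*y - 2*z^2) includes (∂/∂x)(-x*y - 2*z^2) dx = (-y) dx, which multiplied by dy ∧ dw gives (-y) dx ∧ dy ∧ dw
  d(-x*y - 2*z^2) includes (∂/∂z)(-x*y - 2*z^2) dz = (-4*z) dz, which multiplied by dy ∧ dw gives (4*z) dy ∧ dz ∧ dw
Collecting like 3-forms: d(omega) = (-w + 4*y) dx ∧ dy ∧ dz + (x - 2*y) dx ∧ dz ∧ dw + (-y - 2*z) dx ∧ dy ∧ dw + (-x + 2*z) dy ∧ dz ∧ dw.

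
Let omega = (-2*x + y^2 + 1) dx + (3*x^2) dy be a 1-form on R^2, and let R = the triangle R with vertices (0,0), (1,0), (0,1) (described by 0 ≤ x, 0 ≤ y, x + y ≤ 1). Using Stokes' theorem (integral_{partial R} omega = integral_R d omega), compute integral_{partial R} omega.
integral_(partial R) omega = 2/3

Stokes: integral_partial_R omega = integral_R d omega with d omega = (∂Q/∂x - ∂P/∂y) dx ∧ dy.
  ∂Q/∂x = 6*x
  ∂P/∂y = 2*y
  integrand = ∂Q/∂x - ∂P/∂y = 6*x - 2*y.
Integrating over R: integral_0^1 integral_0^{1-x} (6*x - 2*y) dy dx = 2/3.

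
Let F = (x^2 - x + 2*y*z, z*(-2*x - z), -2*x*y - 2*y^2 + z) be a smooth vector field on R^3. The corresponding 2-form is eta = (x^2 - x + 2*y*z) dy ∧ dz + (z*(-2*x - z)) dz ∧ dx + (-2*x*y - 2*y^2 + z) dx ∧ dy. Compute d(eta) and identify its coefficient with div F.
d(eta) = (2*x) dx ∧ dy ∧ dz; div F = 2*x

For a 2-form in R^3 of the form above, applying d gives a 3-form with coefficient ∂P/∂x + ∂Q/∂y + ∂R/∂z:
  ∂P/∂x = 2*x - 1
  ∂Q/∂y = 0
  ∂R/∂z = 1
Sum = 2*x, which is exactly div F.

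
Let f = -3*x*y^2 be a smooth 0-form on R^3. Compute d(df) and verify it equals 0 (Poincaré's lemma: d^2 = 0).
d(df) = 0

Step 1: df = sum_i (∂f/∂x_i) dx_i = (-3*y^2) dx + (-6*x*y) dy + (0) dz.
Step 2: Apply d again. Using the 1-form formula, the coefficient of dx ∧ dy in d(df) is ∂^2 f/∂x ∂y - ∂^2 f/∂y ∂x = (-6*y) - (-6*y) = 0 (equality of mixed partials for smooth f).
Similarly for dx ∧ dz and dy ∧ dz — all coefficients vanish. So d(df) = 0.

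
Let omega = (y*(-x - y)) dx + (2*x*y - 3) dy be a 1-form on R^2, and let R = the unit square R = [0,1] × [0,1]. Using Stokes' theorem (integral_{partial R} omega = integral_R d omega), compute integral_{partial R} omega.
integral_(partial R) omega = 5/2

Stokes: integral_partial_R omega = integral_R d omega with d omega = (∂Q/∂x - ∂P/∂y) dx ∧ dy.
  ∂Q/∂x = 2*y
  ∂P/∂y = -x - 2*y
  integrand = ∂Q/∂x - ∂P/∂y = x + 4*y.
Integrating over R: integral_0^1 integral_0^1 (x + 4*y) dx dy = 5/2.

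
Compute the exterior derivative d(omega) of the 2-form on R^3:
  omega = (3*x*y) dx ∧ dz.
d(omega) = (-3*x) dx ∧ dy ∧ dz

For a 2-form omega = sum_{i<j} g_{ij} dx_i ∧ dx_j, the exterior derivative is
  d(omega) = sum_{i<j} d(g_{ij}) ∧ dx_i ∧ dx_j = sum_{i<j, k} (∂g_{ij}/∂x_k) dx_k ∧ dx_i ∧ dx_j.
Expand each term, using dx_k ∧ dx_i ∧ dx_j = sgn(permutation) dx_{(a)} ∧ dx_{(b)} ∧ dx_{(c)} with (a < b < c) sorted:
  d(3*x*y) includes (∂/∂y)(3*x*y) dy = (3*x) dy, which multiplied by dx ∧ dz gives (-3*x) dx ∧ dy ∧ dz
Collecting like 3-forms: d(omega) = (-3*x) dx ∧ dy ∧ dz.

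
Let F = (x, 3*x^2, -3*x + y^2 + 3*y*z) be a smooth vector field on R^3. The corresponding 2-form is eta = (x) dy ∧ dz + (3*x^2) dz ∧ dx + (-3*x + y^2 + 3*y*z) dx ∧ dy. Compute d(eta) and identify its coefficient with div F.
d(eta) = (3*y + 1) dx ∧ dy ∧ dz; div F = 3*y + 1

For a 2-form in R^3 of the form above, applying d gives a 3-form with coefficient ∂P/∂x + ∂Q/∂y + ∂R/∂z:
  ∂P/∂x = 1
  ∂Q/∂y = 0
  ∂R/∂z = 3*y
Sum = 3*y + 1, which is exactly div F.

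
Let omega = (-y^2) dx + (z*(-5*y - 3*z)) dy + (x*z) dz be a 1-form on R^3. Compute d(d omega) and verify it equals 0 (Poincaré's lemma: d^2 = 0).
d(d omega) = 0

Step 1: d omega = sum_{i<j} (∂f_j/∂x_i - ∂f_i/∂x_j) dx_i ∧ dx_j:
  coeff of dx ∧ dy: 2*y
  coeff of dx ∧ dz: z
  coeff of dy ∧ dz: 5*y + 6*z
Step 2: Apply d again to each 2-form coefficient. The only possible 3-form in R^3 is dx ∧ dy ∧ dz, with coefficient
  ∂(coeff of dy∧dz)/∂x - ∂(coeff of dx∧dz)/∂y + ∂(coeff of dx∧dy)/∂z
  = ∂/∂x (5*y + 6*z) - ∂/∂y (z) + ∂/∂z (2*y).
Each of these terms simplifies to sums of mixed partials that cancel in pairs. The result is 0 (by equality of mixed partials for smooth functions — Schwarz / Clairaut).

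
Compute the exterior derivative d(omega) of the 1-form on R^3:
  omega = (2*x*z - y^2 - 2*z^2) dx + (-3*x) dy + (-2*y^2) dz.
d(omega) = (2*y - 3) dx ∧ dy + (-2*x + 4*z) dx ∧ dz + (-4*y) dy ∧ dz

For a 1-form omega = sum_i f_i dx_i, the exterior derivative is
  d(omega) = sum_{i < j} (∂f_j/∂x_i - ∂f_i/∂x_j) dx_i ∧ dx_j.
  coefficient of dx ∧ dy: ∂f_2/∂x - ∂f_1/∂y = ∂(-3*x)/∂x - ∂(2*x*z - y^2 - 2*z^2)/∂y = 2*y - 3
  coefficient of dx ∧ dz: ∂f_3/∂x - ∂f_1/∂z = ∂(-2*y^2)/∂x - ∂(2*x*z - y^2 - 2*z^2)/∂z = -2*x + 4*z
  coefficient of dy ∧ dz: ∂f_3/∂y - ∂f_2/∂z = ∂(-2*y^2)/∂y - ∂(-3*x)/∂z = -4*y
Assembling: d(omega) = (2*y - 3) dx ∧ dy + (-2*x + 4*z) dx ∧ dz + (-4*y) dy ∧ dz.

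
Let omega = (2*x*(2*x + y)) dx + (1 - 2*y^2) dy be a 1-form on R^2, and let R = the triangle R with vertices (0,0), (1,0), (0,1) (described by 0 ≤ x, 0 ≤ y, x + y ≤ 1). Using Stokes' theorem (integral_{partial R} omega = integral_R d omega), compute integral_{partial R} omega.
integral_(partial R) omega = -1/3

Stokes: integral_partial_R omega = integral_R d omega with d omega = (∂Q/∂x - ∂P/∂y) dx ∧ dy.
  ∂Q/∂x = 0
  ∂P/∂y = 2*x
  integrand = ∂Q/∂x - ∂P/∂y = -2*x.
Integrating over R: integral_0^1 integral_0^{1-x} (-2*x) dy dx = -1/3.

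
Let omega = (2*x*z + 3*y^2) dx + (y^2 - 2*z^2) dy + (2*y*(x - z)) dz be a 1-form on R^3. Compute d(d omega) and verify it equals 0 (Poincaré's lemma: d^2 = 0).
d(d omega) = 0

Step 1: d omega = sum_{i<j} (∂f_j/∂x_i - ∂f_i/∂x_j) dx_i ∧ dx_j:
  coeff of dx ∧ dy: -6*y
  coeff of dx ∧ dz: -2*x + 2*y
  coeff of dy ∧ dz: 2*x + 2*z
Step 2: Apply d again to each 2-form coefficient. The only possible 3-form in R^3 is dx ∧ dy ∧ dz, with coefficient
  ∂(coeff of dy∧dz)/∂x - ∂(coeff of dx∧dz)/∂y + ∂(coeff of dx∧dy)/∂z
  = ∂/∂x (2*x + 2*z) - ∂/∂y (-2*x + 2*y) + ∂/∂z (-6*y).
Each of these terms simplifies to sums of mixed partials that cancel in pairs. The result is 0 (by equality of mixed partials for smooth functions — Schwarz / Clairaut).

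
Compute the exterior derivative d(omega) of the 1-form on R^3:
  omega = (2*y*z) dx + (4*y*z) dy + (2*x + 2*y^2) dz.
d(omega) = (-2*z) dx ∧ dy + (2 - 2*y) dx ∧ dz

For a 1-form omega = sum_i f_i dx_i, the exterior derivative is
  d(omega) = sum_{i < j} (∂f_j/∂x_i - ∂f_i/∂x_j) dx_i ∧ dx_j.
  coefficient of dx ∧ dy: ∂f_2/∂x - ∂f_1/∂y = ∂(4*y*z)/∂x - ∂(2*y*z)/∂y = -2*z
  coefficient of dx ∧ dz: ∂f_3/∂x - ∂f_1/∂z = ∂(2*x + 2*y^2)/∂x - ∂(2*y*z)/∂z = 2 - 2*y
Assembling: d(omega) = (-2*z) dx ∧ dy + (2 - 2*y) dx ∧ dz.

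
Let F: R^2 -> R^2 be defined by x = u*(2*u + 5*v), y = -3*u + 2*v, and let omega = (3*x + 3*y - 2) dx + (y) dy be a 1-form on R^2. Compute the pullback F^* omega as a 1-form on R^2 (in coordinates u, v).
F^* omega = (24*u^3 + 90*u^2*v - 36*u^2 + 75*u*v^2 - 21*u*v + u + 30*v^2 - 16*v) du + (30*u^3 + 75*u^2*v - 45*u^2 + 30*u*v - 16*u + 4*v) dv

Using F^*(f dg) = (f ∘ F) d(g ∘ F), substitute each coordinate x_i by F_i(u, v) in f_i, and replace dx_i by d F_i = (∂F_i/∂u) du + (∂F_i/∂v) dv.
  For the x component: f_1(F) = 6*u^2 + 15*u*v - 9*u + 6*v - 2; d F_1 = (4*u + 5*v) du + (5*u) dv
  For the y component: f_2(F) = -3*u + 2*v; d F_2 = (-3) du + (2) dv
Combining and collecting du, dv coefficients:
  coeff of du: 24*u^3 + 90*u^2*v - 36*u^2 + 75*u*v^2 - 21*u*v + u + 30*v^2 - 16*v
  coeff of dv: 30*u^3 + 75*u^2*v - 45*u^2 + 30*u*v - 16*u + 4*v
F^* omega = (24*u^3 + 90*u^2*v - 36*u^2 + 75*u*v^2 - 21*u*v + u + 30*v^2 - 16*v) du + (30*u^3 + 75*u^2*v - 45*u^2 + 30*u*v - 16*u + 4*v) dv.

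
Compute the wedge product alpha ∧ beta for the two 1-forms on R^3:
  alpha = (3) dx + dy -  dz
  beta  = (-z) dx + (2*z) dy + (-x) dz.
alpha ∧ beta = (7*z) dx ∧ dy + (-3*x - z) dx ∧ dz + (-x + 2*z) dy ∧ dz

Distribute the wedge, using dx_i ∧ dx_j = -dx_j ∧ dx_i and dx_i ∧ dx_i = 0. For each pair (i, j) with i < j, the coefficient of dx_i ∧ dx_j in alpha ∧ beta is (alpha_i * beta_j - alpha_j * beta_i). Collecting: alpha ∧ beta = (7*z) dx ∧ dy + (-3*x - z) dx ∧ dz + (-x + 2*z) dy ∧ dz.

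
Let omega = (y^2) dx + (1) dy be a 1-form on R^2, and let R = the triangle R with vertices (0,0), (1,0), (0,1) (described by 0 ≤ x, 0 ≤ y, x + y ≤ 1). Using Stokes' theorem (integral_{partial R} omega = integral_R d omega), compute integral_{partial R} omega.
integral_(partial R) omega = -1/3

Stokes: integral_partial_R omega = integral_R d omega with d omega = (∂Q/∂x - ∂P/∂y) dx ∧ dy.
  ∂Q/∂x = 0
  ∂P/∂y = 2*y
  integrand = ∂Q/∂x - ∂P/∂y = -2*y.
Integrating over R: integral_0^1 integral_0^{1-x} (-2*y) dy dx = -1/3.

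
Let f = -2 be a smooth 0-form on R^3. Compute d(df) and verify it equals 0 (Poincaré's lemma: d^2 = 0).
d(df) = 0

Step 1: df = sum_i (∂f/∂x_i) dx_i = (0) dx + (0) dy + (0) dz.
Step 2: Apply d again. Using the 1-form formula, the coefficient of dx ∧ dy in d(df) is ∂^2 f/∂x ∂y - ∂^2 f/∂y ∂x = (0) - (0) = 0 (equality of mixed partials for smooth f).
Similarly for dx ∧ dz and dy ∧ dz — all coefficients vanish. So d(df) = 0.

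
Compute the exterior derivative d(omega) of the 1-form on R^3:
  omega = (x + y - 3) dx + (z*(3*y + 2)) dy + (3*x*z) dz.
d(omega) = (-1) dx ∧ dy + (3*z) dx ∧ dz + (-3*y - 2) dy ∧ dz

For a 1-form omega = sum_i f_i dx_i, the exterior derivative is
  d(omega) = sum_{i < j} (∂f_j/∂x_i - ∂f_i/∂x_j) dx_i ∧ dx_j.
  coefficient of dx ∧ dy: ∂f_2/∂x - ∂f_1/∂y = ∂(z*(3*y + 2))/∂x - ∂(x + y - 3)/∂y = -1
  coefficient of dx ∧ dz: ∂f_3/∂x - ∂f_1/∂z = ∂(3*x*z)/∂x - ∂(x + y - 3)/∂z = 3*z
  coefficient of dy ∧ dz: ∂f_3/∂y - ∂f_2/∂z = ∂(3*x*z)/∂y - ∂(z*(3*y + 2))/∂z = -3*y - 2
Assembling: d(omega) = (-1) dx ∧ dy + (3*z) dx ∧ dz + (-3*y - 2) dy ∧ dz.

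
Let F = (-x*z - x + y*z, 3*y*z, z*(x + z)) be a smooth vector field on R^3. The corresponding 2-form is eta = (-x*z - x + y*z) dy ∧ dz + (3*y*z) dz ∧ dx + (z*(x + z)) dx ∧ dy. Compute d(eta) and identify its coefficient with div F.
d(eta) = (x + 4*z - 1) dx ∧ dy ∧ dz; div F = x + 4*z - 1

For a 2-form in R^3 of the form above, applying d gives a 3-form with coefficient ∂P/∂x + ∂Q/∂y + ∂R/∂z:
  ∂P/∂x = -z - 1
  ∂Q/∂y = 3*z
  ∂R/∂z = x + 2*z
Sum = x + 4*z - 1, which is exactly div F.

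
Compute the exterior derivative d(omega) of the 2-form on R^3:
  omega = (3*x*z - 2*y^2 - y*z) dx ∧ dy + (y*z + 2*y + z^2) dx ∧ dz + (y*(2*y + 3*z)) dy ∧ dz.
d(omega) = (3*x - y - z - 2) dx ∧ dy ∧ dz

For a 2-form omega = sum_{i<j} g_{ij} dx_i ∧ dx_j, the exterior derivative is
  d(omega) = sum_{i<j} d(g_{ij}) ∧ dx_i ∧ dx_j = sum_{i<j, k} (∂g_{ij}/∂x_k) dx_k ∧ dx_i ∧ dx_j.
Expand each term, using dx_k ∧ dx_i ∧ dx_j = sgn(permutation) dx_{(a)} ∧ dx_{(b)} ∧ dx_{(c)} with (a < b < c) sorted:
  d(3*x*z - 2*y^2 - y*z) includes (∂/∂z)(3*x*z - 2*y^2 - y*z) dz = (3*x - y) dz, which multiplied by dx ∧ dy gives (3*x - y) dx ∧ dy ∧ dz
  d(y*z + 2*y + z^2) includes (∂/∂y)(y*z + 2*y + z^2) dy = (z + 2) dy, which multiplied by dx ∧ dz gives (-z - 2) dx ∧ dy ∧ dz
Collecting like 3-forms: d(omega) = (3*x - y - z - 2) dx ∧ dy ∧ dz.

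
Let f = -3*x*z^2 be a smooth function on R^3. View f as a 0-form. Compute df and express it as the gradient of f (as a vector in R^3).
df = (-3*z^2) dx + (0) dy + (-6*x*z) dz; grad f = (-3*z^2, 0, -6*x*z)

For a 0-form f, d f = (∂f/∂x) dx + (∂f/∂y) dy + (∂f/∂z) dz. The components of the vector representation are exactly the entries of grad f in Cartesian coordinates:
  ∂f/∂x = -3*z^2
  ∂f/∂y = 0
  ∂f/∂z = -6*x*z.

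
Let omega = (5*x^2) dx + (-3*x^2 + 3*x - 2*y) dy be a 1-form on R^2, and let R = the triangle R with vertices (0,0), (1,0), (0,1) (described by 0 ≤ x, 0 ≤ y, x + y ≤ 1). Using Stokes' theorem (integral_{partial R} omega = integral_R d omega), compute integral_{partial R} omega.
integral_(partial R) omega = 1/2

Stokes: integral_partial_R omega = integral_R d omega with d omega = (∂Q/∂x - ∂P/∂y) dx ∧ dy.
  ∂Q/∂x = 3 - 6*x
  ∂P/∂y = 0
  integrand = ∂Q/∂x - ∂P/∂y = 3 - 6*x.
Integrating over R: integral_0^1 integral_0^{1-x} (3 - 6*x) dy dx = 1/2.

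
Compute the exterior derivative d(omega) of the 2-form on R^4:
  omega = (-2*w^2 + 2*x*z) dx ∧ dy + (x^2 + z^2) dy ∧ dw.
d(omega) = (2*x) dx ∧ dy ∧ dz + (-4*w + 2*x) dx ∧ dy ∧ dw + (-2*z) dy ∧ dz ∧ dw

For a 2-form omega = sum_{i<j} g_{ij} dx_i ∧ dx_j, the exterior derivative is
  d(omega) = sum_{i<j} d(g_{ij}) ∧ dx_i ∧ dx_j = sum_{i<j, k} (∂g_{ij}/∂x_k) dx_k ∧ dx_i ∧ dx_j.
Expand each term, using dx_k ∧ dx_i ∧ dx_j = sgn(permutation) dx_{(a)} ∧ dx_{(b)} ∧ dx_{(c)} with (a < b < c) sorted:
  d(-2*w^2 + 2*x*z) includes (∂/∂z)(-2*w^2 + 2*x*z) dz = (2*x) dz, which multiplied by dx ∧ dy gives (2*x) dx ∧ dy ∧ dz
  d(-2*w^2 + 2*x*z) includes (∂/∂w)(-2*w^2 + 2*x*z) dw = (-4*w) dw, which multiplied by dx ∧ dy gives (-4*w) dx ∧ dy ∧ dw
  d(x^2 + z^2) includes (∂/∂x)(x^2 + z^2) dx = (2*x) dx, which multiplied by dy ∧ dw gives (2*x) dx ∧ dy ∧ dw
  d(x^2 + z^2) includes (∂/∂z)(x^2 + z^2) dz = (2*z) dz, which multiplied by dy ∧ dw gives (-2*z) dy ∧ dz ∧ dw
Collecting like 3-forms: d(omega) = (2*x) dx ∧ dy ∧ dz + (-4*w + 2*x) dx ∧ dy ∧ dw + (-2*z) dy ∧ dz ∧ dw.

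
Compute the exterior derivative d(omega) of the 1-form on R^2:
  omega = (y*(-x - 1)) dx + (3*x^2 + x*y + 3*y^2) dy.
d(omega) = (7*x + y + 1) dx ∧ dy

For a 1-form omega = sum_i f_i dx_i, the exterior derivative is
  d(omega) = sum_{i < j} (∂f_j/∂x_i - ∂f_i/∂x_j) dx_i ∧ dx_j.
  coefficient of dx ∧ dy: ∂f_2/∂x - ∂f_1/∂y = ∂(3*x^2 + x*y + 3*y^2)/∂x - ∂(y*(-x - 1))/∂y = 7*x + y + 1
Assembling: d(omega) = (7*x + y + 1) dx ∧ dy.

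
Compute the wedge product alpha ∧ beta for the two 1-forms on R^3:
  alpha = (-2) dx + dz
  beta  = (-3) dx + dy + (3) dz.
alpha ∧ beta = (-2) dx ∧ dy + (-3) dx ∧ dz + (-1) dy ∧ dz

Distribute the wedge, using dx_i ∧ dx_j = -dx_j ∧ dx_i and dx_i ∧ dx_i = 0. For each pair (i, j) with i < j, the coefficient of dx_i ∧ dx_j in alpha ∧ beta is (alpha_i * beta_j - alpha_j * beta_i). Collecting: alpha ∧ beta = (-2) dx ∧ dy + (-3) dx ∧ dz + (-1) dy ∧ dz.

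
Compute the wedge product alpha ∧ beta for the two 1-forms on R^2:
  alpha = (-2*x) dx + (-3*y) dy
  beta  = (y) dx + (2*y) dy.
alpha ∧ beta = (y*(-4*x + 3*y)) dx ∧ dy

Distribute the wedge, using dx_i ∧ dx_j = -dx_j ∧ dx_i and dx_i ∧ dx_i = 0. For each pair (i, j) with i < j, the coefficient of dx_i ∧ dx_j in alpha ∧ beta is (alpha_i * beta_j - alpha_j * beta_i). Collecting: alpha ∧ beta = (y*(-4*x + 3*y)) dx ∧ dy.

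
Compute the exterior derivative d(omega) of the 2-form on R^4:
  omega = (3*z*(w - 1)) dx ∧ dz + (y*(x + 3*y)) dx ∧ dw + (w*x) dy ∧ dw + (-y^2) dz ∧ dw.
d(omega) = (3*z) dx ∧ dz ∧ dw + (w - x - 6*y) dx ∧ dy ∧ dw + (-2*y) dy ∧ dz ∧ dw

For a 2-form omega = sum_{i<j} g_{ij} dx_i ∧ dx_j, the exterior derivative is
  d(omega) = sum_{i<j} d(g_{ij}) ∧ dx_i ∧ dx_j = sum_{i<j, k} (∂g_{ij}/∂x_k) dx_k ∧ dx_i ∧ dx_j.
Expand each term, using dx_k ∧ dx_i ∧ dx_j = sgn(permutation) dx_{(a)} ∧ dx_{(b)} ∧ dx_{(c)} with (a < b < c) sorted:
  d(3*z*(w - 1)) includes (∂/∂w)(3*z*(w - 1)) dw = (3*z) dw, which multiplied by dx ∧ dz gives (3*z) dx ∧ dz ∧ dw
  d(y*(x + 3*y)) includes (∂/∂y)(y*(x + 3*y)) dy = (x + 6*y) dy, which multiplied by dx ∧ dw gives (-x - 6*y) dx ∧ dy ∧ dw
  d(w*x) includes (∂/∂x)(w*x) dx = (w) dx, which multiplied by dy ∧ dw gives (w) dx ∧ dy ∧ dw
  d(-y^2) includes (∂/∂y)(-y^2) dy = (-2*y) dy, which multiplied by dz ∧ dw gives (-2*y) dy ∧ dz ∧ dw
Collecting like 3-forms: d(omega) = (3*z) dx ∧ dz ∧ dw + (w - x - 6*y) dx ∧ dy ∧ dw + (-2*y) dy ∧ dz ∧ dw.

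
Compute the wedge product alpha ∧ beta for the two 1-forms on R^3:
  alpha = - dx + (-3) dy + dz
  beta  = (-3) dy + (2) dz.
alpha ∧ beta = (3) dx ∧ dy + (-2) dx ∧ dz + (-3) dy ∧ dz

Distribute the wedge, using dx_i ∧ dx_j = -dx_j ∧ dx_i and dx_i ∧ dx_i = 0. For each pair (i, j) with i < j, the coefficient of dx_i ∧ dx_j in alpha ∧ beta is (alpha_i * beta_j - alpha_j * beta_i). Collecting: alpha ∧ beta = (3) dx ∧ dy + (-2) dx ∧ dz + (-3) dy ∧ dz.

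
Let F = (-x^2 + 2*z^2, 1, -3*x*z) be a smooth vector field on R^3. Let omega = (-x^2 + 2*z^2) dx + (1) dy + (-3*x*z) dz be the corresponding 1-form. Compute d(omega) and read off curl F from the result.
d(omega) = (0) dy ∧ dz + (7*z) dz ∧ dx + (0) dx ∧ dy; curl F = (0, 7*z, 0)

d omega = sum_{i<j} (∂f_j/∂x_i - ∂f_i/∂x_j) dx_i ∧ dx_j. Under the identification (dy ∧ dz, dz ∧ dx, dx ∧ dy) ↔ (e_x, e_y, e_z), the coefficients are exactly the components of curl F. Compute:
  ∂R/∂y - ∂Q/∂z = (0) - (0) = 0
  ∂P/∂z - ∂R/∂x = (4*z) - (-3*z) = 7*z
  ∂Q/∂x - ∂P/∂y = (0) - (0) = 0.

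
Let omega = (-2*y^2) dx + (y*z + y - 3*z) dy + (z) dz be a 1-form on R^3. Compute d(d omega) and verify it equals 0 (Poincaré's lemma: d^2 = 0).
d(d omega) = 0

Step 1: d omega = sum_{i<j} (∂f_j/∂x_i - ∂f_i/∂x_j) dx_i ∧ dx_j:
  coeff of dx ∧ dy: 4*y
  coeff of dx ∧ dz: 0
  coeff of dy ∧ dz: 3 - y
Step 2: Apply d again to each 2-form coefficient. The only possible 3-form in R^3 is dx ∧ dy ∧ dz, with coefficient
  ∂(coeff of dy∧dz)/∂x - ∂(coeff of dx∧dz)/∂y + ∂(coeff of dx∧dy)/∂z
  = ∂/∂x (3 - y) - ∂/∂y (0) + ∂/∂z (4*y).
Each of these terms simplifies to sums of mixed partials that cancel in pairs. The result is 0 (by equality of mixed partials for smooth functions — Schwarz / Clairaut).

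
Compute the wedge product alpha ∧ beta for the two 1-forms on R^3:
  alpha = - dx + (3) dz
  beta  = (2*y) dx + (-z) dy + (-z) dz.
alpha ∧ beta = (z) dx ∧ dy + (-6*y + z) dx ∧ dz + (3*z) dy ∧ dz

Distribute the wedge, using dx_i ∧ dx_j = -dx_j ∧ dx_i and dx_i ∧ dx_i = 0. For each pair (i, j) with i < j, the coefficient of dx_i ∧ dx_j in alpha ∧ beta is (alpha_i * beta_j - alpha_j * beta_i). Collecting: alpha ∧ beta = (z) dx ∧ dy + (-6*y + z) dx ∧ dz + (3*z) dy ∧ dz.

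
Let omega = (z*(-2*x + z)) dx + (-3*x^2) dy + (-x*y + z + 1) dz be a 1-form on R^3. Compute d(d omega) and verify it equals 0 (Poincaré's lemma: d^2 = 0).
d(d omega) = 0

Step 1: d omega = sum_{i<j} (∂f_j/∂x_i - ∂f_i/∂x_j) dx_i ∧ dx_j:
  coeff of dx ∧ dy: -6*x
  coeff of dx ∧ dz: 2*x - y - 2*z
  coeff of dy ∧ dz: -x
Step 2: Apply d again to each 2-form coefficient. The only possible 3-form in R^3 is dx ∧ dy ∧ dz, with coefficient
  ∂(coeff of dy∧dz)/∂x - ∂(coeff of dx∧dz)/∂y + ∂(coeff of dx∧dy)/∂z
  = ∂/∂x (-x) - ∂/∂y (2*x - y - 2*z) + ∂/∂z (-6*x).
Each of these terms simplifies to sums of mixed partials that cancel in pairs. The result is 0 (by equality of mixed partials for smooth functions — Schwarz / Clairaut).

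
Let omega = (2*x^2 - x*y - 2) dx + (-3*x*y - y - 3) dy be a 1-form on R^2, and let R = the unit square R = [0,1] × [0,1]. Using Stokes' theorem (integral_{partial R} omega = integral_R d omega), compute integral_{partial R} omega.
integral_(partial R) omega = -1

Stokes: integral_partial_R omega = integral_R d omega with d omega = (∂Q/∂x - ∂P/∂y) dx ∧ dy.
  ∂Q/∂x = -3*y
  ∂P/∂y = -x
  integrand = ∂Q/∂x - ∂P/∂y = x - 3*y.
Integrating over R: integral_0^1 integral_0^1 (x - 3*y) dx dy = -1.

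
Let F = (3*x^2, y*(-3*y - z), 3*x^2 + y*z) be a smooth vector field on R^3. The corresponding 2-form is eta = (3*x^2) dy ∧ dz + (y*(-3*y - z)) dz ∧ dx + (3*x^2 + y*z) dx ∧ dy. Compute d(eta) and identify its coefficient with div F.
d(eta) = (6*x - 5*y - z) dx ∧ dy ∧ dz; div F = 6*x - 5*y - z

For a 2-form in R^3 of the form above, applying d gives a 3-form with coefficient ∂P/∂x + ∂Q/∂y + ∂R/∂z:
  ∂P/∂x = 6*x
  ∂Q/∂y = -6*y - z
  ∂R/∂z = y
Sum = 6*x - 5*y - z, which is exactly div F.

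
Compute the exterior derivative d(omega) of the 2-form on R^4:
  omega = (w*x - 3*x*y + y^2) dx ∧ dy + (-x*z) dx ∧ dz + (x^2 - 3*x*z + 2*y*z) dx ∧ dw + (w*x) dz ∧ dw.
d(omega) = (x - 2*z) dx ∧ dy ∧ dw + (w + 3*x - 2*y) dx ∧ dz ∧ dw

For a 2-form omega = sum_{i<j} g_{ij} dx_i ∧ dx_j, the exterior derivative is
  d(omega) = sum_{i<j} d(g_{ij}) ∧ dx_i ∧ dx_j = sum_{i<j, k} (∂g_{ij}/∂x_k) dx_k ∧ dx_i ∧ dx_j.
Expand each term, using dx_k ∧ dx_i ∧ dx_j = sgn(permutation) dx_{(a)} ∧ dx_{(b)} ∧ dx_{(c)} with (a < b < c) sorted:
  d(w*x - 3*x*y + y^2) includes (∂/∂w)(w*x - 3*x*y + y^2) dw = (x) dw, which multiplied by dx ∧ dy gives (x) dx ∧ dy ∧ dw
  d(x^2 - 3*x*z + 2*y*z) includes (∂/∂y)(x^2 - 3*x*z + 2*y*z) dy = (2*z) dy, which multiplied by dx ∧ dw gives (-2*z) dx ∧ dy ∧ dw
  d(x^2 - 3*x*z + 2*y*z) includes (∂/∂z)(x^2 - 3*x*z + 2*y*z) dz = (-3*x + 2*y) dz, which multiplied by dx ∧ dw gives (3*x - 2*y) dx ∧ dz ∧ dw
  d(w*x) includes (∂/∂x)(w*x) dx = (w) dx, which multiplied by dz ∧ dw gives (w) dx ∧ dz ∧ dw
Collecting like 3-forms: d(omega) = (x - 2*z) dx ∧ dy ∧ dw + (w + 3*x - 2*y) dx ∧ dz ∧ dw.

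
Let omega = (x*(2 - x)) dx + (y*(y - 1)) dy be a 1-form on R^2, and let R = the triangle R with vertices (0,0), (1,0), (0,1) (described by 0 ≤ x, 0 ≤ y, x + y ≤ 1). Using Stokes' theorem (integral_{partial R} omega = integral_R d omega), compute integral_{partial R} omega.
integral_(partial R) omega = 0

Stokes: integral_partial_R omega = integral_R d omega with d omega = (∂Q/∂x - ∂P/∂y) dx ∧ dy.
  ∂Q/∂x = 0
  ∂P/∂y = 0
  integrand = ∂Q/∂x - ∂P/∂y = 0.
Integrating over R: integral_0^1 integral_0^{1-x} (0) dy dx = 0.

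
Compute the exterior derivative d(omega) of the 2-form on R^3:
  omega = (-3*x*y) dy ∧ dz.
d(omega) = (-3*y) dx ∧ dy ∧ dz

For a 2-form omega = sum_{i<j} g_{ij} dx_i ∧ dx_j, the exterior derivative is
  d(omega) = sum_{i<j} d(g_{ij}) ∧ dx_i ∧ dx_j = sum_{i<j, k} (∂g_{ij}/∂x_k) dx_k ∧ dx_i ∧ dx_j.
Expand each term, using dx_k ∧ dx_i ∧ dx_j = sgn(permutation) dx_{(a)} ∧ dx_{(b)} ∧ dx_{(c)} with (a < b < c) sorted:
  d(-3*x*y) includes (∂/∂x)(-3*x*y) dx = (-3*y) dx, which multiplied by dy ∧ dz gives (-3*y) dx ∧ dy ∧ dz
Collecting like 3-forms: d(omega) = (-3*y) dx ∧ dy ∧ dz.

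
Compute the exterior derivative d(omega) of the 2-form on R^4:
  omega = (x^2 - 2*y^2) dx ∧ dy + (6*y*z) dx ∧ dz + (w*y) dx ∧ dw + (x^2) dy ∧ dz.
d(omega) = (2*x - 6*z) dx ∧ dy ∧ dz + (-w) dx ∧ dy ∧ dw

For a 2-form omega = sum_{i<j} g_{ij} dx_i ∧ dx_j, the exterior derivative is
  d(omega) = sum_{i<j} d(g_{ij}) ∧ dx_i ∧ dx_j = sum_{i<j, k} (∂g_{ij}/∂x_k) dx_k ∧ dx_i ∧ dx_j.
Expand each term, using dx_k ∧ dx_i ∧ dx_j = sgn(permutation) dx_{(a)} ∧ dx_{(b)} ∧ dx_{(c)} with (a < b < c) sorted:
  d(6*y*z) includes (∂/∂y)(6*y*z) dy = (6*z) dy, which multiplied by dx ∧ dz gives (-6*z) dx ∧ dy ∧ dz
  d(w*y) includes (∂/∂y)(w*y) dy = (w) dy, which multiplied by dx ∧ dw gives (-w) dx ∧ dy ∧ dw
  d(x^2) includes (∂/∂x)(x^2) dx = (2*x) dx, which multiplied by dy ∧ dz gives (2*x) dx ∧ dy ∧ dz
Collecting like 3-forms: d(omega) = (2*x - 6*z) dx ∧ dy ∧ dz + (-w) dx ∧ dy ∧ dw.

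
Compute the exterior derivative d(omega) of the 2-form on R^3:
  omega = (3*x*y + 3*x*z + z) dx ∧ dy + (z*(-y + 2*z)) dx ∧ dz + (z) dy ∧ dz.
d(omega) = (3*x + z + 1) dx ∧ dy ∧ dz

For a 2-form omega = sum_{i<j} g_{ij} dx_i ∧ dx_j, the exterior derivative is
  d(omega) = sum_{i<j} d(g_{ij}) ∧ dx_i ∧ dx_j = sum_{i<j, k} (∂g_{ij}/∂x_k) dx_k ∧ dx_i ∧ dx_j.
Expand each term, using dx_k ∧ dx_i ∧ dx_j = sgn(permutation) dx_{(a)} ∧ dx_{(b)} ∧ dx_{(c)} with (a < b < c) sorted:
  d(3*x*y + 3*x*z + z) includes (∂/∂z)(3*x*y + 3*x*z + z) dz = (3*x + 1) dz, which multiplied by dx ∧ dy gives (3*x + 1) dx ∧ dy ∧ dz
  d(z*(-y + 2*z)) includes (∂/∂y)(z*(-y + 2*z)) dy = (-z) dy, which multiplied by dx ∧ dz gives (z) dx ∧ dy ∧ dz
Collecting like 3-forms: d(omega) = (3*x + z + 1) dx ∧ dy ∧ dz.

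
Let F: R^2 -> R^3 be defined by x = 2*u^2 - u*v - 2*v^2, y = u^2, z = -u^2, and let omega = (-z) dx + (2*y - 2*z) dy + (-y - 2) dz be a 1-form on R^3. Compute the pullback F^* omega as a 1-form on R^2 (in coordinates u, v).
F^* omega = (u*(14*u^2 - u*v + 4)) du + (u^2*(-u - 4*v)) dv

Using F^*(f dg) = (f ∘ F) d(g ∘ F), substitute each coordinate x_i by F_i(u, v) in f_i, and replace dx_i by d F_i = (∂F_i/∂u) du + (∂F_i/∂v) dv.
  For the x component: f_1(F) = u^2; d F_1 = (4*u - v) du + (-u - 4*v) dv
  For the y component: f_2(F) = 4*u^2; d F_2 = (2*u) du + (0) dv
  For the z component: f_3(F) = -u^2 - 2; d F_3 = (-2*u) du + (0) dv
Combining and collecting du, dv coefficients:
  coeff of du: u*(14*u^2 - u*v + 4)
  coeff of dv: u^2*(-u - 4*v)
F^* omega = (u*(14*u^2 - u*v + 4)) du + (u^2*(-u - 4*v)) dv.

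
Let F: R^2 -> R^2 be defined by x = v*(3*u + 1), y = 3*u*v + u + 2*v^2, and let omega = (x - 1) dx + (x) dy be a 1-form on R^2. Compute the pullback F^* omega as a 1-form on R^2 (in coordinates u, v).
F^* omega = (v*(18*u*v + 3*u + 6*v - 2)) du + (18*u^2*v + 12*u*v^2 + 9*u*v - 3*u + 4*v^2 + v - 1) dv

Using F^*(f dg) = (f ∘ F) d(g ∘ F), substitute each coordinate x_i by F_i(u, v) in f_i, and replace dx_i by d F_i = (∂F_i/∂u) du + (∂F_i/∂v) dv.
  For the x component: f_1(F) = 3*u*v + v - 1; d F_1 = (3*v) du + (3*u + 1) dv
  For the y component: f_2(F) = v*(3*u + 1); d F_2 = (3*v + 1) du + (3*u + 4*v) dv
Combining and collecting du, dv coefficients:
  coeff of du: v*(18*u*v + 3*u + 6*v - 2)
  coeff of dv: 18*u^2*v + 12*u*v^2 + 9*u*v - 3*u + 4*v^2 + v - 1
F^* omega = (v*(18*u*v + 3*u + 6*v - 2)) du + (18*u^2*v + 12*u*v^2 + 9*u*v - 3*u + 4*v^2 + v - 1) dv.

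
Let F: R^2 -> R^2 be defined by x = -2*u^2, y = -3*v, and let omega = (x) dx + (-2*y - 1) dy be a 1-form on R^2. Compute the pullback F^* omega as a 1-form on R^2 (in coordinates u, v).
F^* omega = (8*u^3) du + (3 - 18*v) dv

Using F^*(f dg) = (f ∘ F) d(g ∘ F), substitute each coordinate x_i by F_i(u, v) in f_i, and replace dx_i by d F_i = (∂F_i/∂u) du + (∂F_i/∂v) dv.
  For the x component: f_1(F) = -2*u^2; d F_1 = (-4*u) du + (0) dv
  For the y component: f_2(F) = 6*v - 1; d F_2 = (0) du + (-3) dv
Combining and collecting du, dv coefficients:
  coeff of du: 8*u^3
  coeff of dv: 3 - 18*v
F^* omega = (8*u^3) du + (3 - 18*v) dv.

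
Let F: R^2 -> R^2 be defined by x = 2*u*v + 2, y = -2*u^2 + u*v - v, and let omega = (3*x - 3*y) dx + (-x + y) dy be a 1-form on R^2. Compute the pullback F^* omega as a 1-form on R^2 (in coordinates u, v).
F^* omega = (8*u^3 + 14*u^2*v + 5*u*v^2 + 4*u*v + 8*u + 5*v^2 + 10*v) du + (10*u^3 + 5*u^2*v + 2*u^2 + 6*u*v + 10*u + v + 2) dv

Using F^*(f dg) = (f ∘ F) d(g ∘ F), substitute each coordinate x_i by F_i(u, v) in f_i, and replace dx_i by d F_i = (∂F_i/∂u) du + (∂F_i/∂v) dv.
  For the x component: f_1(F) = 6*u^2 + 3*u*v + 3*v + 6; d F_1 = (2*v) du + (2*u) dv
  For the y component: f_2(F) = -2*u^2 - u*v - v - 2; d F_2 = (-4*u + v) du + (u - 1) dv
Combining and collecting du, dv coefficients:
  coeff of du: 8*u^3 + 14*u^2*v + 5*u*v^2 + 4*u*v + 8*u + 5*v^2 + 10*v
  coeff of dv: 10*u^3 + 5*u^2*v + 2*u^2 + 6*u*v + 10*u + v + 2
F^* omega = (8*u^3 + 14*u^2*v + 5*u*v^2 + 4*u*v + 8*u + 5*v^2 + 10*v) du + (10*u^3 + 5*u^2*v + 2*u^2 + 6*u*v + 10*u + v + 2) dv.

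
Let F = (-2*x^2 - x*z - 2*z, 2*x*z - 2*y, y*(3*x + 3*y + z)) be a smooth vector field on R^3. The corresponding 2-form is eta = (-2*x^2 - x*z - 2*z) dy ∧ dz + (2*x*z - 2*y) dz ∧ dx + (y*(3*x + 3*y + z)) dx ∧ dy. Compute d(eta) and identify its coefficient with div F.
d(eta) = (-4*x + y - z - 2) dx ∧ dy ∧ dz; div F = -4*x + y - z - 2

For a 2-form in R^3 of the form above, applying d gives a 3-form with coefficient ∂P/∂x + ∂Q/∂y + ∂R/∂z:
  ∂P/∂x = -4*x - z
  ∂Q/∂y = -2
  ∂R/∂z = y
Sum = -4*x + y - z - 2, which is exactly div F.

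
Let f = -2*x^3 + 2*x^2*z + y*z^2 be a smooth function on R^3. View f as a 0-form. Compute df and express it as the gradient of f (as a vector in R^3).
df = (2*x*(-3*x + 2*z)) dx + (z^2) dy + (2*x^2 + 2*y*z) dz; grad f = (2*x*(-3*x + 2*z), z^2, 2*x^2 + 2*y*z)

For a 0-form f, d f = (∂f/∂x) dx + (∂f/∂y) dy + (∂f/∂z) dz. The components of the vector representation are exactly the entries of grad f in Cartesian coordinates:
  ∂f/∂x = 2*x*(-3*x + 2*z)
  ∂f/∂y = z^2
  ∂f/∂z = 2*x^2 + 2*y*z.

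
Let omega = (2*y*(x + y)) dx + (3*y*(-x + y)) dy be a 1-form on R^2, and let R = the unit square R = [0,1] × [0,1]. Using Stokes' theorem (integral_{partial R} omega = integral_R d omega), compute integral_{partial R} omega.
integral_(partial R) omega = -9/2

Stokes: integral_partial_R omega = integral_R d omega with d omega = (∂Q/∂x - ∂P/∂y) dx ∧ dy.
  ∂Q/∂x = -3*y
  ∂P/∂y = 2*x + 4*y
  integrand = ∂Q/∂x - ∂P/∂y = -2*x - 7*y.
Integrating over R: integral_0^1 integral_0^1 (-2*x - 7*y) dx dy = -9/2.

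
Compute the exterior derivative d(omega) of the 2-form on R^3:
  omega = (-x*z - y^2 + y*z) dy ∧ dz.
d(omega) = (-z) dx ∧ dy ∧ dz

For a 2-form omega = sum_{i<j} g_{ij} dx_i ∧ dx_j, the exterior derivative is
  d(omega) = sum_{i<j} d(g_{ij}) ∧ dx_i ∧ dx_j = sum_{i<j, k} (∂g_{ij}/∂x_k) dx_k ∧ dx_i ∧ dx_j.
Expand each term, using dx_k ∧ dx_i ∧ dx_j = sgn(permutation) dx_{(a)} ∧ dx_{(b)} ∧ dx_{(c)} with (a < b < c) sorted:
  d(-x*z - y^2 + y*z) includes (∂/∂x)(-x*z - y^2 + y*z) dx = (-z) dx, which multiplied by dy ∧ dz gives (-z) dx ∧ dy ∧ dz
Collecting like 3-forms: d(omega) = (-z) dx ∧ dy ∧ dz.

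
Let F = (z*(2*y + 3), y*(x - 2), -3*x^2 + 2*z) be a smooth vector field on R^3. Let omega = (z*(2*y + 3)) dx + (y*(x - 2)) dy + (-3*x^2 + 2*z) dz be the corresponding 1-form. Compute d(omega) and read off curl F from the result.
d(omega) = (0) dy ∧ dz + (6*x + 2*y + 3) dz ∧ dx + (y - 2*z) dx ∧ dy; curl F = (0, 6*x + 2*y + 3, y - 2*z)

d omega = sum_{i<j} (∂f_j/∂x_i - ∂f_i/∂x_j) dx_i ∧ dx_j. Under the identification (dy ∧ dz, dz ∧ dx, dx ∧ dy) ↔ (e_x, e_y, e_z), the coefficients are exactly the components of curl F. Compute:
  ∂R/∂y - ∂Q/∂z = (0) - (0) = 0
  ∂P/∂z - ∂R/∂x = (2*y + 3) - (-6*x) = 6*x + 2*y + 3
  ∂Q/∂x - ∂P/∂y = (y) - (2*z) = y - 2*z.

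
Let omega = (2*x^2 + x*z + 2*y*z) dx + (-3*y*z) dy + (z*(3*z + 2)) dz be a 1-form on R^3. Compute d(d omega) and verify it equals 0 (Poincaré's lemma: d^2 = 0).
d(d omega) = 0

Step 1: d omega = sum_{i<j} (∂f_j/∂x_i - ∂f_i/∂x_j) dx_i ∧ dx_j:
  coeff of dx ∧ dy: -2*z
  coeff of dx ∧ dz: -x - 2*y
  coeff of dy ∧ dz: 3*y
Step 2: Apply d again to each 2-form coefficient. The only possible 3-form in R^3 is dx ∧ dy ∧ dz, with coefficient
  ∂(coeff of dy∧dz)/∂x - ∂(coeff of dx∧dz)/∂y + ∂(coeff of dx∧dy)/∂z
  = ∂/∂x (3*y) - ∂/∂y (-x - 2*y) + ∂/∂z (-2*z).
Each of these terms simplifies to sums of mixed partials that cancel in pairs. The result is 0 (by equality of mixed partials for smooth functions — Schwarz / Clairaut).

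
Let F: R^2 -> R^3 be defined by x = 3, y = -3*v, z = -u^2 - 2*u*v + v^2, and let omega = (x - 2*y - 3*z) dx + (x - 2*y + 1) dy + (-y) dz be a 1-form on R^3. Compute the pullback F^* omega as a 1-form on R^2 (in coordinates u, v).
F^* omega = (6*v*(-u - v)) du + (-6*u*v + 6*v^2 - 18*v - 12) dv

Using F^*(f dg) = (f ∘ F) d(g ∘ F), substitute each coordinate x_i by F_i(u, v) in f_i, and replace dx_i by d F_i = (∂F_i/∂u) du + (∂F_i/∂v) dv.
  For the x component: f_1(F) = 3*u^2 + 6*u*v - 3*v^2 + 6*v + 3; d F_1 = (0) du + (0) dv
  For the y component: f_2(F) = 6*v + 4; d F_2 = (0) du + (-3) dv
  For the z component: f_3(F) = 3*v; d F_3 = (-2*u - 2*v) du + (-2*u + 2*v) dv
Combining and collecting du, dv coefficients:
  coeff of du: 6*v*(-u - v)
  coeff of dv: -6*u*v + 6*v^2 - 18*v - 12
F^* omega = (6*v*(-u - v)) du + (-6*u*v + 6*v^2 - 18*v - 12) dv.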